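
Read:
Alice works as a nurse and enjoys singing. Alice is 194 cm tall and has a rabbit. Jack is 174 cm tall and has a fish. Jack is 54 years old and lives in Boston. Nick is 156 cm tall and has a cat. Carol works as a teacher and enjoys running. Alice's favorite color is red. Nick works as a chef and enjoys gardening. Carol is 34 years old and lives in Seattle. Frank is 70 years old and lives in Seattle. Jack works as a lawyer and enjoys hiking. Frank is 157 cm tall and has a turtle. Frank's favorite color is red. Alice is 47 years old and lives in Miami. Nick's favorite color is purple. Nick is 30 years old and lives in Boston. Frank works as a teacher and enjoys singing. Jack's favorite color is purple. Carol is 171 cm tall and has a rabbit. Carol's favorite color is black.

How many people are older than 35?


Filter: 3

3


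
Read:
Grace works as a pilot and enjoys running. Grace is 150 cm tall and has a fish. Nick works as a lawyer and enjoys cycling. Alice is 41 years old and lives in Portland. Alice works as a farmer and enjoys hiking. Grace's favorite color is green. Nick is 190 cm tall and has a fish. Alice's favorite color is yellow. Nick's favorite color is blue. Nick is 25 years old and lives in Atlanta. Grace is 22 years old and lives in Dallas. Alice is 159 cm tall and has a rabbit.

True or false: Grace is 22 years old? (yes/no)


Grace is actually 22. yes

yes


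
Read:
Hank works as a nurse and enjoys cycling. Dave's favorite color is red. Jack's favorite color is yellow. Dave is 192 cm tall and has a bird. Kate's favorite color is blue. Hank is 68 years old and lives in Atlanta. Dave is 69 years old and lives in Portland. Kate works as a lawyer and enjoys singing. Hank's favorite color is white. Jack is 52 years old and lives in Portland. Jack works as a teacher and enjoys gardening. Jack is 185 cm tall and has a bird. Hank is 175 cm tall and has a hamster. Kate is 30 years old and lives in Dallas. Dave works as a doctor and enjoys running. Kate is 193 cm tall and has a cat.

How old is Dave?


Dave is 69 years old

69


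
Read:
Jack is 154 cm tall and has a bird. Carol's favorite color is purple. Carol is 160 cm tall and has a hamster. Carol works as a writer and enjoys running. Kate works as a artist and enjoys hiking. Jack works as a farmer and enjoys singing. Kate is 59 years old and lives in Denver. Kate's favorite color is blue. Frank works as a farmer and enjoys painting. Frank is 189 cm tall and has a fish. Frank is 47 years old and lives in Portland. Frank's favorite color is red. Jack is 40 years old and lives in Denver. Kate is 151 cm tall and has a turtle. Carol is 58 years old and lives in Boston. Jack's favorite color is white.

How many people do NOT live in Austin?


Not in Austin: 4

4


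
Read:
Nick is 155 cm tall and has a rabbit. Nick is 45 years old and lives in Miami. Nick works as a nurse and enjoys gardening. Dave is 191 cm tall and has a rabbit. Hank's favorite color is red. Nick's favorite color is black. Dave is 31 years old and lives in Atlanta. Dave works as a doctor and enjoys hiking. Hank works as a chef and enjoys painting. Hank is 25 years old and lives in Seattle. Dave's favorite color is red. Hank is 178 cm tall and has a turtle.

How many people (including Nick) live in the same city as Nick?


Nick lives in Miami. Count = 1

1


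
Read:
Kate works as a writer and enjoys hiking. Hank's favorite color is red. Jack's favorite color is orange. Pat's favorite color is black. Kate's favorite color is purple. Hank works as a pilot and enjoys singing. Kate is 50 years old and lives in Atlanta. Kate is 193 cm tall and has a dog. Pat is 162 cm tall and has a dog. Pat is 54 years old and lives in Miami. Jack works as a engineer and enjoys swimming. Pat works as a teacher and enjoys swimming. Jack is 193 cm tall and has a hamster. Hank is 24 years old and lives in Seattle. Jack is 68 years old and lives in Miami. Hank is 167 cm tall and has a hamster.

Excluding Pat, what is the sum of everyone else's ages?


Sum (excluding Pat): 142

142


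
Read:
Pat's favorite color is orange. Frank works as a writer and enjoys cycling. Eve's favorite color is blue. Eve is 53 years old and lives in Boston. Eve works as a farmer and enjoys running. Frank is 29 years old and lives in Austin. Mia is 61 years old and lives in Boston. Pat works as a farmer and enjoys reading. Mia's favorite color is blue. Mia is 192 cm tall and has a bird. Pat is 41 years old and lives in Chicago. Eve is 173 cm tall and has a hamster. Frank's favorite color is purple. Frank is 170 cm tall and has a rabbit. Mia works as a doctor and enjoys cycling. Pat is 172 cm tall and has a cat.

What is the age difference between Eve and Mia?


|53 - 61| = 8

8


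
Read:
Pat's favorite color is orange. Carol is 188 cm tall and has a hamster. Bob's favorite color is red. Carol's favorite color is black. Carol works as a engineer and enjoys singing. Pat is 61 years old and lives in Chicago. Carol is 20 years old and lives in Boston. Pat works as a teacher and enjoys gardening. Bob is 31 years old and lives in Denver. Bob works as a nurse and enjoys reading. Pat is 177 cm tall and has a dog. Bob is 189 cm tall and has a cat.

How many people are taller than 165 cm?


Taller than 165: 3

3


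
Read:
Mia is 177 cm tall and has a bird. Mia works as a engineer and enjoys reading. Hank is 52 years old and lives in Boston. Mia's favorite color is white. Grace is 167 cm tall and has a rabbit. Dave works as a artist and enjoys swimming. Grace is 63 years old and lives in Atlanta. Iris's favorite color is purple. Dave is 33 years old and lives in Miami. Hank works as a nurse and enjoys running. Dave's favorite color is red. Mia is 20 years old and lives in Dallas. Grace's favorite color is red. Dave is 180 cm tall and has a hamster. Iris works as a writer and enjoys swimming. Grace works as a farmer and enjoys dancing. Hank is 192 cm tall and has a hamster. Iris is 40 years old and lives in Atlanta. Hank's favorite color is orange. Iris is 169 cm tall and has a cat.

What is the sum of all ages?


63+40+52+20+33 = 208

208


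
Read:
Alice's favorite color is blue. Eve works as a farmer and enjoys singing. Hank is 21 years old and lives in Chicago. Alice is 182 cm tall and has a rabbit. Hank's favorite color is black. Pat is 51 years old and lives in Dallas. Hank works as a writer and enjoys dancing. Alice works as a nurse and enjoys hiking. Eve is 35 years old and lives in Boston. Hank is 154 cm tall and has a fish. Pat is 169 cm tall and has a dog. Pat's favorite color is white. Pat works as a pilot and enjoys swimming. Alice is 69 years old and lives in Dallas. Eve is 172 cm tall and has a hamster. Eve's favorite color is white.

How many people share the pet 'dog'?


Count: 1

1


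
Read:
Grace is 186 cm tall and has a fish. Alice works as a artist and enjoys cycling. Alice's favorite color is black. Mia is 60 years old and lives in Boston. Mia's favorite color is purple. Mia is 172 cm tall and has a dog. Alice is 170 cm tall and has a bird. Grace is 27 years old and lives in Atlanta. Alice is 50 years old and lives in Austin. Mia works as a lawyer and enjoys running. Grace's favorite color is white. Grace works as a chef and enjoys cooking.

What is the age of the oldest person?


Oldest: Mia at 60

60


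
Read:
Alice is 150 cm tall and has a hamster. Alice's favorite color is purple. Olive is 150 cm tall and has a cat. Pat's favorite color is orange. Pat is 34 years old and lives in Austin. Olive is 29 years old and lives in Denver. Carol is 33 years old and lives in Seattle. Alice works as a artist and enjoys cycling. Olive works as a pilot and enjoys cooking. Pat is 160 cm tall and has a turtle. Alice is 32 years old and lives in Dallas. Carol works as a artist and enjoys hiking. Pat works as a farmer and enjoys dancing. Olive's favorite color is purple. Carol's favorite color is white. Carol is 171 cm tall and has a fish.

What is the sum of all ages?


34+33+32+29 = 128

128


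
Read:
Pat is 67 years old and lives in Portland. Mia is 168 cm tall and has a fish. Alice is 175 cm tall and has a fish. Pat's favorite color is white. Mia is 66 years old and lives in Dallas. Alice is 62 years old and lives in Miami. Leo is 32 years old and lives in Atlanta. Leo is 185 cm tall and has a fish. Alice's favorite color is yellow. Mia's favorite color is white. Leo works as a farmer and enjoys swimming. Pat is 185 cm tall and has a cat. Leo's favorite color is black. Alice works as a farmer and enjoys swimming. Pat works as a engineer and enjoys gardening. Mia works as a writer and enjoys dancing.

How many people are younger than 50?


Filter: 1

1


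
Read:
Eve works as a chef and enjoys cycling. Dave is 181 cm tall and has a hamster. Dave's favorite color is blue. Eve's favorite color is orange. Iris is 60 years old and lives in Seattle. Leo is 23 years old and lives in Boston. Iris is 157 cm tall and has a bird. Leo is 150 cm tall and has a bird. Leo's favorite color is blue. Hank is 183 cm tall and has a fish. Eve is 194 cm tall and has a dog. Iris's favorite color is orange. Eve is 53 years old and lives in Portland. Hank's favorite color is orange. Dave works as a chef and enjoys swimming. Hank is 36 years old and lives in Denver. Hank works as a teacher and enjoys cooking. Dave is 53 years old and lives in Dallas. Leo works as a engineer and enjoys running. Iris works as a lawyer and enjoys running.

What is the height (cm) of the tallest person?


Tallest: Eve at 194 cm

194


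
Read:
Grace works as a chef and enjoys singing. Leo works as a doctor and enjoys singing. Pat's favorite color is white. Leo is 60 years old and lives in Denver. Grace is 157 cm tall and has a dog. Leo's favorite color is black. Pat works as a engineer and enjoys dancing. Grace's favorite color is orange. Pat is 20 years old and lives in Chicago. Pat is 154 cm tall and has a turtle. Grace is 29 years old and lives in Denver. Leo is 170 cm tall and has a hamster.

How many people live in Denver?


Count in Denver: 2

2


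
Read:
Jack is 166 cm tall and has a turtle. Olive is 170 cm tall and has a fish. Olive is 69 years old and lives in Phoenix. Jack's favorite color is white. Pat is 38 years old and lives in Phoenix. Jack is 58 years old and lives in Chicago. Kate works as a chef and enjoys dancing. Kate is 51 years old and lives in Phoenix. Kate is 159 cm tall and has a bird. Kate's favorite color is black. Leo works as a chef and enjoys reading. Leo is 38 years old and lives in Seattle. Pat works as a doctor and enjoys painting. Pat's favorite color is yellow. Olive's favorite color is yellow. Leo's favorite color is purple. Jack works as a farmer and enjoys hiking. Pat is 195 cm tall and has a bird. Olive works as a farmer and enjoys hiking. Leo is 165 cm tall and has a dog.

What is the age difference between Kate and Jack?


|51 - 58| = 7

7


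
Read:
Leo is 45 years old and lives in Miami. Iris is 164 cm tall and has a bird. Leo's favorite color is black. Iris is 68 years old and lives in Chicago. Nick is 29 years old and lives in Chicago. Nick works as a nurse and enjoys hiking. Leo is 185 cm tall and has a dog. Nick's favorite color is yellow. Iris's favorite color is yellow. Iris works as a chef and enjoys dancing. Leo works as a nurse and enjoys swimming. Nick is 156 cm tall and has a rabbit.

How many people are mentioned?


People: Leo, Iris, Nick. Count = 3

3


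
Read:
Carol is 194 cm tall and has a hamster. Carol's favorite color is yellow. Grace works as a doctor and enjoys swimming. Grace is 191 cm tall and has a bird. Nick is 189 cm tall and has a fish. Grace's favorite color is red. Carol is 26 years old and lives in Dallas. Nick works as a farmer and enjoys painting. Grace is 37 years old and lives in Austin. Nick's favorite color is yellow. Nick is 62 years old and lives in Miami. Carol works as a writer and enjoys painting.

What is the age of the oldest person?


Oldest: Nick at 62

62


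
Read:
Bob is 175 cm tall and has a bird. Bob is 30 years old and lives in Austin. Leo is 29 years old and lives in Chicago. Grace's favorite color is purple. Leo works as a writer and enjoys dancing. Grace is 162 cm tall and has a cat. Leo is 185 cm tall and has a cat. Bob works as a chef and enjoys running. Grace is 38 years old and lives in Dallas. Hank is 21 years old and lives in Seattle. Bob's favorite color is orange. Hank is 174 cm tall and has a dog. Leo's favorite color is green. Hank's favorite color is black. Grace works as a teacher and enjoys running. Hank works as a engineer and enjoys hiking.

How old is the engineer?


The engineer is Hank, age 21

21


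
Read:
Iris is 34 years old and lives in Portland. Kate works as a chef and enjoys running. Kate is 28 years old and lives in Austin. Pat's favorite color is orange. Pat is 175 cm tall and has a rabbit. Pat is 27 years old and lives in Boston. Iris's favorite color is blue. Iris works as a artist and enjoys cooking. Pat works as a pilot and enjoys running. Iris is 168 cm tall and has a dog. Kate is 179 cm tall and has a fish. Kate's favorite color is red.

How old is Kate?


Kate is 28 years old

28


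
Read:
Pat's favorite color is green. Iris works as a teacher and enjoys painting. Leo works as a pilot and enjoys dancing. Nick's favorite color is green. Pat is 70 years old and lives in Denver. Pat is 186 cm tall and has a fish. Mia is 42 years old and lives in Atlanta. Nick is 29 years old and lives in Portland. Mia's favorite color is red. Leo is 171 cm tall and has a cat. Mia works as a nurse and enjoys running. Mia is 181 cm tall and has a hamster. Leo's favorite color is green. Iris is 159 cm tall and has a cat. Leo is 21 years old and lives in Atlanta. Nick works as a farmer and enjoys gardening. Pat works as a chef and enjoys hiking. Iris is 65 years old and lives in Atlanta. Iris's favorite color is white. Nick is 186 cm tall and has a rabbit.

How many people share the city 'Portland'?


Count: 1

1


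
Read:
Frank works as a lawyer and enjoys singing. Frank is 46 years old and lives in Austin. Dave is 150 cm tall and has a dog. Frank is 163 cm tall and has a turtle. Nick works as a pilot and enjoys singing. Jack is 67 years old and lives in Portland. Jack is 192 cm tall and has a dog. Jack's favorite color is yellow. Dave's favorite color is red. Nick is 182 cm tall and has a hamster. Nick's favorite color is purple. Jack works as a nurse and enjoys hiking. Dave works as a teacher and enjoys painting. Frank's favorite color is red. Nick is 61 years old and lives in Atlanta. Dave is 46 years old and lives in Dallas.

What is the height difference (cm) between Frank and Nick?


|163 - 182| = 19

19


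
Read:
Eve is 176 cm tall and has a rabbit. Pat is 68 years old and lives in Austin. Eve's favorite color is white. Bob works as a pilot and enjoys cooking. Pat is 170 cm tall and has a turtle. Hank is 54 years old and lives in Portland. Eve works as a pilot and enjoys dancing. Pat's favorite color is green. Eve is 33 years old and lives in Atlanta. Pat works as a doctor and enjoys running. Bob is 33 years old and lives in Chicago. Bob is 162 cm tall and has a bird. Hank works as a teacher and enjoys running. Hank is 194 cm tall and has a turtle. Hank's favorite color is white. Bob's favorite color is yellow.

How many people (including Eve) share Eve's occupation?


Eve is a pilot. Count = 2

2


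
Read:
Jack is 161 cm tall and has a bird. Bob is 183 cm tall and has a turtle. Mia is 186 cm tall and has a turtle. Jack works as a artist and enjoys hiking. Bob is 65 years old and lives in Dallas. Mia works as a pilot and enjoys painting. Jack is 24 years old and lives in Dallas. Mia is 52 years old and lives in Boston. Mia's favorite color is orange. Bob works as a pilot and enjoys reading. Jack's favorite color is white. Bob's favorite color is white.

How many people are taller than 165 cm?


Taller than 165: 2

2


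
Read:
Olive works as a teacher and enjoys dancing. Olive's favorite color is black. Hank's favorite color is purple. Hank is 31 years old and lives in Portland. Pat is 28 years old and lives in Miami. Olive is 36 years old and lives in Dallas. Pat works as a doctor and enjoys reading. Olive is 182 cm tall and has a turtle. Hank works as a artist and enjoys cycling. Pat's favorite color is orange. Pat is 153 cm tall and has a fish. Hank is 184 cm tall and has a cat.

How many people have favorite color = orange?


Count: 1

1


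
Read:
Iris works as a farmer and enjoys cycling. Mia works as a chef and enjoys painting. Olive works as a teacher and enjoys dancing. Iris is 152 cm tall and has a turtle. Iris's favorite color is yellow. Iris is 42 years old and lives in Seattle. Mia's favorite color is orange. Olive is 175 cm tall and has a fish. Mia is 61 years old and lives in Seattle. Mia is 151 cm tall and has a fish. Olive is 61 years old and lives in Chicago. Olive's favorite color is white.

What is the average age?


Sum=164, n=3, avg=54.67

54.67


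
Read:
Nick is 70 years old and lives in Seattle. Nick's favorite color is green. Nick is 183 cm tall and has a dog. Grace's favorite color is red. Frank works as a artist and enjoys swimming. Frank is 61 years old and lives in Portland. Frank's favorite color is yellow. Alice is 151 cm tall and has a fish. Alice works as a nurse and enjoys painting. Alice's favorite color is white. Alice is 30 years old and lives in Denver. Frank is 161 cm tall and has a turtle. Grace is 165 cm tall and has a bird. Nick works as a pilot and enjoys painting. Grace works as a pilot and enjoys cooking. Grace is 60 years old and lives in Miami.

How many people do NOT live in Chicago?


Not in Chicago: 4

4


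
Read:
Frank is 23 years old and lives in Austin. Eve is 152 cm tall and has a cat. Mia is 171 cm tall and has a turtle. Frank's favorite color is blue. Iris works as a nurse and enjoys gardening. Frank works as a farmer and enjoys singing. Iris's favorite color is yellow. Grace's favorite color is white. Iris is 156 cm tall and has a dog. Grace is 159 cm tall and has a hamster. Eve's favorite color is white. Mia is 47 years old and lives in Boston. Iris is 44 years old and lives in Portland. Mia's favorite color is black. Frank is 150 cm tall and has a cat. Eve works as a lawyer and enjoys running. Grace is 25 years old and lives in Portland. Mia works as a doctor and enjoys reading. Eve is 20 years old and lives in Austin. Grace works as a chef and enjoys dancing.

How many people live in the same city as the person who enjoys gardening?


Person with hobby gardening is Iris, city Portland. Count = 2

2


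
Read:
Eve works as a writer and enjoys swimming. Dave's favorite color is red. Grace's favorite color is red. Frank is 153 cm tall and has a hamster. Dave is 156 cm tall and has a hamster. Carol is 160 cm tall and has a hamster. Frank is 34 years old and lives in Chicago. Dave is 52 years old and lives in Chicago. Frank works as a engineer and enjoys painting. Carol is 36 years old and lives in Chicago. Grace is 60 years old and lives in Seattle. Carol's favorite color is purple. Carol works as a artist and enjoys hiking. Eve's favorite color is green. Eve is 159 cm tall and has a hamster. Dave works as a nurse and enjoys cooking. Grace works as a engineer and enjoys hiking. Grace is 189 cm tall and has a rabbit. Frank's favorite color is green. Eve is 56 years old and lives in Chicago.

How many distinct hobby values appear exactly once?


Unique hobby values: 3

3


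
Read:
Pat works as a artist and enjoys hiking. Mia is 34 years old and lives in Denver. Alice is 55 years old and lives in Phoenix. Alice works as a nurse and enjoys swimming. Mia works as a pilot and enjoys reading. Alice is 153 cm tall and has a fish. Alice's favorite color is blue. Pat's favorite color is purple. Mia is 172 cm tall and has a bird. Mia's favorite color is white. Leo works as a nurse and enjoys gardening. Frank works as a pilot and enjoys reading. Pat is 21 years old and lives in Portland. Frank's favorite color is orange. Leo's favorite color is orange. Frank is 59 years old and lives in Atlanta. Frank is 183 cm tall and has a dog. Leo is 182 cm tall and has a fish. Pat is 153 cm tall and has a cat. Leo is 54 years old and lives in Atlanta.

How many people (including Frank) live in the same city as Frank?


Frank lives in Atlanta. Count = 2

2


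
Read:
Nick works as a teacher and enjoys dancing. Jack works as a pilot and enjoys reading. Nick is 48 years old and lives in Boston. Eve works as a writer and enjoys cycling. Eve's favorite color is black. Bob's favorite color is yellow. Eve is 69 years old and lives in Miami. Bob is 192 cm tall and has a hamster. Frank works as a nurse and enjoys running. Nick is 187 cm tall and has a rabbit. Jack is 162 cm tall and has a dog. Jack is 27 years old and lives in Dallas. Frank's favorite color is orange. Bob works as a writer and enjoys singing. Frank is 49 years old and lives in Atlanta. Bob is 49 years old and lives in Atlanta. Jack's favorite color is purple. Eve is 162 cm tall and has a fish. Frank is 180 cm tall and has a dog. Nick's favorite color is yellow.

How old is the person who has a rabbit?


Person with rabbit is Nick, age 48

48


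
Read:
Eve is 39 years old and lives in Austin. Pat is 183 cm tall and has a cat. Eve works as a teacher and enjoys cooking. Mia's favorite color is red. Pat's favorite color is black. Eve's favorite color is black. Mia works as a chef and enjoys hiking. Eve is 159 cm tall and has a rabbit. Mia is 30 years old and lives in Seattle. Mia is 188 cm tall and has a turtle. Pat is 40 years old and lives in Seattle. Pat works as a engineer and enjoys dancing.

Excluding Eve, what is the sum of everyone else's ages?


Sum (excluding Eve): 70

70


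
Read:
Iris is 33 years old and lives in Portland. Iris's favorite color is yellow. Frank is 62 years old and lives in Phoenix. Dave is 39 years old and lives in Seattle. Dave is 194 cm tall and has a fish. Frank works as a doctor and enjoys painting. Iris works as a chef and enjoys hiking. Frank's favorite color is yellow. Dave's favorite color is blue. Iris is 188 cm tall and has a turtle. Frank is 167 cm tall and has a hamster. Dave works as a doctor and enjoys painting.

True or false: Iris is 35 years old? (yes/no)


Iris is actually 33. no

no


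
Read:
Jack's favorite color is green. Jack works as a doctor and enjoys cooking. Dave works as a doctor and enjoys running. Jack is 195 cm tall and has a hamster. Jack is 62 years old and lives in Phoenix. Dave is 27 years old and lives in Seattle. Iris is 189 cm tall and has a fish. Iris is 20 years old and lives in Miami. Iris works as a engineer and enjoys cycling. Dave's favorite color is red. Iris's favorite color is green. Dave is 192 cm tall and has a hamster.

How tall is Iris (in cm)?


Iris is 189 cm tall

189


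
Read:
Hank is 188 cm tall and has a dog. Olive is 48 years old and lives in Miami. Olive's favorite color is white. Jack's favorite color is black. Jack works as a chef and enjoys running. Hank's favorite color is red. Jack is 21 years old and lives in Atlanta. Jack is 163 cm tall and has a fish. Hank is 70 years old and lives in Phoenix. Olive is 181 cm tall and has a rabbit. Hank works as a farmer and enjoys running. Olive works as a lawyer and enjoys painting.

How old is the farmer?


The farmer is Hank, age 70

70


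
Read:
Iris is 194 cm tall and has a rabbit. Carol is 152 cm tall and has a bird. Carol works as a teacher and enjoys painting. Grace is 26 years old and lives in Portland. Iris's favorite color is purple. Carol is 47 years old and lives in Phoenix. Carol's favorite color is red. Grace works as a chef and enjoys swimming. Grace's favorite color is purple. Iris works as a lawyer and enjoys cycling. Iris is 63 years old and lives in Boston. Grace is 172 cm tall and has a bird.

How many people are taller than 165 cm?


Taller than 165: 2

2


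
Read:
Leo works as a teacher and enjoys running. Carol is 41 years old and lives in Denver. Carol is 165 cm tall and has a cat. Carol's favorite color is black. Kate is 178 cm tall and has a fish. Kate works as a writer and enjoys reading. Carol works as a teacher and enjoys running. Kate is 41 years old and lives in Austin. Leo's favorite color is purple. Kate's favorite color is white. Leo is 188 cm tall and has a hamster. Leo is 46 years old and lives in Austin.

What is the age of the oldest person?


Oldest: Leo at 46

46


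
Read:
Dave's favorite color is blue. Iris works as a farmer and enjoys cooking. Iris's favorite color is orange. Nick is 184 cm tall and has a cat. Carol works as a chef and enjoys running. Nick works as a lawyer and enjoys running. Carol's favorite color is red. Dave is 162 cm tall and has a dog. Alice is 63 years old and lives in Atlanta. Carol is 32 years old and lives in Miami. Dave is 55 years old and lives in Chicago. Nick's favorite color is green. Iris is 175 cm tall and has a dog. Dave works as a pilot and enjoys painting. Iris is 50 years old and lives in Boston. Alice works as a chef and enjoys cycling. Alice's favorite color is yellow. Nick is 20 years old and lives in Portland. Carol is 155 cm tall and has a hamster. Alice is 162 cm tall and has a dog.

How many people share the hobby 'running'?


Count: 2

2


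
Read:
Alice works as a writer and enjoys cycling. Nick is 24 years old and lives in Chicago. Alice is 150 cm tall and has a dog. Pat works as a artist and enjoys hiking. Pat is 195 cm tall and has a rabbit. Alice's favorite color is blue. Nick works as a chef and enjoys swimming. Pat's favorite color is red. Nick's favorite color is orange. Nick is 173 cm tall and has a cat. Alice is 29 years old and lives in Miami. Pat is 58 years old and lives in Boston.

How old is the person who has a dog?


Person with dog is Alice, age 29

29


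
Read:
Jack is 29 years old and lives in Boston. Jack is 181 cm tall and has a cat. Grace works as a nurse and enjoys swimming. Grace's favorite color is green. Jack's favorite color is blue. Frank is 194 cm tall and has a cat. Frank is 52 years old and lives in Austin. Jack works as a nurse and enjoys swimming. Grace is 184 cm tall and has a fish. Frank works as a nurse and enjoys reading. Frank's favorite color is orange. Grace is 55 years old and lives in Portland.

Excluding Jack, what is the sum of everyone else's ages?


Sum (excluding Jack): 107

107


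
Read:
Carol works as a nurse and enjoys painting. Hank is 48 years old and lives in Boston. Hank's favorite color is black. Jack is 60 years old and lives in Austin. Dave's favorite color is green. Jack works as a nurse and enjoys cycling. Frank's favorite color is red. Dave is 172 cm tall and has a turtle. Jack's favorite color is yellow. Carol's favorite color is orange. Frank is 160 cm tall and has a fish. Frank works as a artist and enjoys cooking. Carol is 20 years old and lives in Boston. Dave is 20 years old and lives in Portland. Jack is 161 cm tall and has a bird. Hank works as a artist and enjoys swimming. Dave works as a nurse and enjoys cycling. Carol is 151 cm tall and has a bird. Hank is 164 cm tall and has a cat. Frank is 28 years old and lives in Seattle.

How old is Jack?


Jack is 60 years old

60


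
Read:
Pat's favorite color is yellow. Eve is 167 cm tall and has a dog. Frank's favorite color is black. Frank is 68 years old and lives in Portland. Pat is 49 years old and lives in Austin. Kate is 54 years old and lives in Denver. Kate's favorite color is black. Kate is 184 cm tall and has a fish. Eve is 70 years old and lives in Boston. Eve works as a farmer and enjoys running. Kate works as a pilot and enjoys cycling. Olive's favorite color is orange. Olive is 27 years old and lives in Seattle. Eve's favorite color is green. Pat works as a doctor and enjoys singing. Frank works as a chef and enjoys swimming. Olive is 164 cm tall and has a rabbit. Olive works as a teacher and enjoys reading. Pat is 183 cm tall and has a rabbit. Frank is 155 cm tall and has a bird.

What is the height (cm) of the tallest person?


Tallest: Kate at 184 cm

184


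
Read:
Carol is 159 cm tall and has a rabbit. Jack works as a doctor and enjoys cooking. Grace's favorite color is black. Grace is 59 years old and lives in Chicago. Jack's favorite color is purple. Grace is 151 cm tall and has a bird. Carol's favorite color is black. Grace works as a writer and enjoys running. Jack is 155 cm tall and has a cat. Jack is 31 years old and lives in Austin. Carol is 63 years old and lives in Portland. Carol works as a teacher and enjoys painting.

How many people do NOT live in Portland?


Not in Portland: 2

2


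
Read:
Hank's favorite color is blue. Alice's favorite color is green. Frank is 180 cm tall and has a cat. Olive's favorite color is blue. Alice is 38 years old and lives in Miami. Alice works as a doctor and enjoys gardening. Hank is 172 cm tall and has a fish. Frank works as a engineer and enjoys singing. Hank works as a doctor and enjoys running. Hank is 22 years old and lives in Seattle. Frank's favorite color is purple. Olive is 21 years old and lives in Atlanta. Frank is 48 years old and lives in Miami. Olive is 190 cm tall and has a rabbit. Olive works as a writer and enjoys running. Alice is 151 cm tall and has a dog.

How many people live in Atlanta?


Count in Atlanta: 1

1


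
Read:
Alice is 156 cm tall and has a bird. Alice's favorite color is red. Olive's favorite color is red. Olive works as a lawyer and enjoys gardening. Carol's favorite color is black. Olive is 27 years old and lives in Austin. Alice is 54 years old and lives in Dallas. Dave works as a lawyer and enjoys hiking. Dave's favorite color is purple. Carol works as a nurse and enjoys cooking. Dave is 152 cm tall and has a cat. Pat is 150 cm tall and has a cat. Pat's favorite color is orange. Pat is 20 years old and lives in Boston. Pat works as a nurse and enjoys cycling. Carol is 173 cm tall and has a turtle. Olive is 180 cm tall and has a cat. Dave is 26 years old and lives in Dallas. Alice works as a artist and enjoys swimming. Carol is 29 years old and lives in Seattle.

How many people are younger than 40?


Filter: 4

4


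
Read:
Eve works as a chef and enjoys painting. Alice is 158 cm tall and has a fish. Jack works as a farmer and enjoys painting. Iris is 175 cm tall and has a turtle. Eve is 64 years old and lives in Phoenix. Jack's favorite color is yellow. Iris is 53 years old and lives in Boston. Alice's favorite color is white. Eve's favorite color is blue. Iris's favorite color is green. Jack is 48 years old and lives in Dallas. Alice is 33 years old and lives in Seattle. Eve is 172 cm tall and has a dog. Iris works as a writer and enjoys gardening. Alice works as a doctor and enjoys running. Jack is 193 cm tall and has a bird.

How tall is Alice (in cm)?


Alice is 158 cm tall

158


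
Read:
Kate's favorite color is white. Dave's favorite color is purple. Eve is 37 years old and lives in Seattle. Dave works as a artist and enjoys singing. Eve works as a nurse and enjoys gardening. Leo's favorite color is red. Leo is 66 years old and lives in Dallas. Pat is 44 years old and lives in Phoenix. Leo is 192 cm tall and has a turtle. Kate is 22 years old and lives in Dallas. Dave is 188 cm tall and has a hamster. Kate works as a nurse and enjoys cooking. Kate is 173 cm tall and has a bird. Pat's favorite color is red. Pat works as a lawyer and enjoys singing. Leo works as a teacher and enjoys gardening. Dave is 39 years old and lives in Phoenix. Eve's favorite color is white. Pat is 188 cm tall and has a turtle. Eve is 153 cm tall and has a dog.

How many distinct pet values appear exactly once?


Unique pet values: 3

3


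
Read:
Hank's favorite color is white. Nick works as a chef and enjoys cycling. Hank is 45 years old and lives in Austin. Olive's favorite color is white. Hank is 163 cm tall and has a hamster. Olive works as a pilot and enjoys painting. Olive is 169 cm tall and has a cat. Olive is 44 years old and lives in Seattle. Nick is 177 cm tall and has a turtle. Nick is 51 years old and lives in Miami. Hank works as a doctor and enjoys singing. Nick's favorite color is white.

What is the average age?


Sum=140, n=3, avg=46.67

46.67


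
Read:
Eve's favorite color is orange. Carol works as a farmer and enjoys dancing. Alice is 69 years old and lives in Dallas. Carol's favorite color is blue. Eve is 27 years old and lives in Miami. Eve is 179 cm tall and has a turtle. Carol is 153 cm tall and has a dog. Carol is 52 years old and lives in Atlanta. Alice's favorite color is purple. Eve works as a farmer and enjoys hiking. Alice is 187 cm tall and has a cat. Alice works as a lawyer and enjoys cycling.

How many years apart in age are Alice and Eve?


69 vs 27, diff = 42

42


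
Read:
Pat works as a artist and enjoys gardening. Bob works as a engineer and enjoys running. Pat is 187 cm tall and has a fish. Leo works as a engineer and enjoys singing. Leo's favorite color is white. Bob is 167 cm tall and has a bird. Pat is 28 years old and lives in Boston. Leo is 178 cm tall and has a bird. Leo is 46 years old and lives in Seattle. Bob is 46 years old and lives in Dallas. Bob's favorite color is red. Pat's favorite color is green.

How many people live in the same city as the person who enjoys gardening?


Person with hobby gardening is Pat, city Boston. Count = 1

1


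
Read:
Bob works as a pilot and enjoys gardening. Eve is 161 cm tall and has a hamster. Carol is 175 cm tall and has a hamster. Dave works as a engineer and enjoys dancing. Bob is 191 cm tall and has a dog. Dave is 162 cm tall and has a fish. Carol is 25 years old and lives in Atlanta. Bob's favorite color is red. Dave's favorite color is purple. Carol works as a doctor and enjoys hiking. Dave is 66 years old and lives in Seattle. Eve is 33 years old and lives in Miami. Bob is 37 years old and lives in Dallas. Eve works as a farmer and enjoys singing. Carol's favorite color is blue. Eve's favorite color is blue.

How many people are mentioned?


People: Dave, Carol, Bob, Eve. Count = 4

4


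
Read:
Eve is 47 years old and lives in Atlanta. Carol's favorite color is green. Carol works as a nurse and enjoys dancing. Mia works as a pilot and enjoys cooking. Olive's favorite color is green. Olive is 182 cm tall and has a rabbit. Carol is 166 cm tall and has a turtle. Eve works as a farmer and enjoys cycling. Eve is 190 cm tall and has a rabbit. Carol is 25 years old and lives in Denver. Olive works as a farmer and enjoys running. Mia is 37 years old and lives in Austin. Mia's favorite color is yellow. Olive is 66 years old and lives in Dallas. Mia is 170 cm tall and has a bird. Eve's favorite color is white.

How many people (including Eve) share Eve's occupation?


Eve is a farmer. Count = 2

2


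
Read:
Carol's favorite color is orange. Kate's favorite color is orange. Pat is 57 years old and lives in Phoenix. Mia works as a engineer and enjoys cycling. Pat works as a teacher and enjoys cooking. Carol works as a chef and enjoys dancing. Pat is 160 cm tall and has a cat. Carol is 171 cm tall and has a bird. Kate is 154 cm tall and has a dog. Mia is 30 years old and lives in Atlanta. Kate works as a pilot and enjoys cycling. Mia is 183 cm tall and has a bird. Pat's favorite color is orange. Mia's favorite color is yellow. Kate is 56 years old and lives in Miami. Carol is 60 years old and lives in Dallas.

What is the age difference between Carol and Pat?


|60 - 57| = 3

3


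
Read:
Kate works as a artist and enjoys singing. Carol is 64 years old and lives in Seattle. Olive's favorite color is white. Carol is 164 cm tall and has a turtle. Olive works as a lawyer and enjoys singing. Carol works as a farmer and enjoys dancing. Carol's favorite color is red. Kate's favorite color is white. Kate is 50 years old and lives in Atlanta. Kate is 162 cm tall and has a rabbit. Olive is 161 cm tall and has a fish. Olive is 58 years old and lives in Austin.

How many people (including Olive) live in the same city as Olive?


Olive lives in Austin. Count = 1

1


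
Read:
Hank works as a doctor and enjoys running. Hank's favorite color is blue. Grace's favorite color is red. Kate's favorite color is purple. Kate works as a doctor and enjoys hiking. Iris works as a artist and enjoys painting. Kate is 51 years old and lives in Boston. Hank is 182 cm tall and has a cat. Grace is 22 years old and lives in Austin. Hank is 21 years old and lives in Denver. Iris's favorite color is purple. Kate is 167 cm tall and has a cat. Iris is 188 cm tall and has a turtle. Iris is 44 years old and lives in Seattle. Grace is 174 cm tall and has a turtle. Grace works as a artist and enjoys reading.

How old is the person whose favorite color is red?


Person with favorite color=red is Grace, age 22

22


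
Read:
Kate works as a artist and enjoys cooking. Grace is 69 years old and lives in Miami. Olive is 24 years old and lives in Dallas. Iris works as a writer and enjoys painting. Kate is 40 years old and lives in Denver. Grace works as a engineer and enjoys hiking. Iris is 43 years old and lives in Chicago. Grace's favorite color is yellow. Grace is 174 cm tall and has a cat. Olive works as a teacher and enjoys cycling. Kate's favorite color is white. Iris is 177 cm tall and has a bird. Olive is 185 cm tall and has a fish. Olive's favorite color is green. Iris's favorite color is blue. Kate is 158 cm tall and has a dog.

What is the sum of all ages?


43+69+40+24 = 176

176


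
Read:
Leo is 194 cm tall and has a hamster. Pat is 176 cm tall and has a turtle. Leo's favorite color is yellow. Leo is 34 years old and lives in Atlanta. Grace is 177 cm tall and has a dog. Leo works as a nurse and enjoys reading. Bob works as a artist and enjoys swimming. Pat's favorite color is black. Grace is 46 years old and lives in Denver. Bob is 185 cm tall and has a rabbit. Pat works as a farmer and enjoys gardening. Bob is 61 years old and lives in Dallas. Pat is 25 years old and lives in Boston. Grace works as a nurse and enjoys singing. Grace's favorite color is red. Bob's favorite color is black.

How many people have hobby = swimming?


Count: 1

1


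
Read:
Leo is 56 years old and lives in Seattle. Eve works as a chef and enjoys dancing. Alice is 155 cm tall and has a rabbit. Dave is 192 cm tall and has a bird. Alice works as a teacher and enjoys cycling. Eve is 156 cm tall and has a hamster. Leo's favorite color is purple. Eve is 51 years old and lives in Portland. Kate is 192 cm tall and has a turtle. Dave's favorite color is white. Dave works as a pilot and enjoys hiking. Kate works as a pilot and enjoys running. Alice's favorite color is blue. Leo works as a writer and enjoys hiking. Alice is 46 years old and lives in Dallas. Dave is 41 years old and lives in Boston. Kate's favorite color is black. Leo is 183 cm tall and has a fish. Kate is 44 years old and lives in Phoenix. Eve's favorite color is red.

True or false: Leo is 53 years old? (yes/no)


Leo is actually 56. no

no


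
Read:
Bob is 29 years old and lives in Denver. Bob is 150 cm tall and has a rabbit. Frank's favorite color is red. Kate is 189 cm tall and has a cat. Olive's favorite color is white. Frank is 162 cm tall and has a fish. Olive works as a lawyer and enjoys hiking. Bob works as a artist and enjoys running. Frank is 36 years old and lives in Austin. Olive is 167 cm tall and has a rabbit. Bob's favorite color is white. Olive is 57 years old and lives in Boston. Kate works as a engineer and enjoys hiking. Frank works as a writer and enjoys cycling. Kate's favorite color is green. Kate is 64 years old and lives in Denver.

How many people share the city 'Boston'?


Count: 1

1


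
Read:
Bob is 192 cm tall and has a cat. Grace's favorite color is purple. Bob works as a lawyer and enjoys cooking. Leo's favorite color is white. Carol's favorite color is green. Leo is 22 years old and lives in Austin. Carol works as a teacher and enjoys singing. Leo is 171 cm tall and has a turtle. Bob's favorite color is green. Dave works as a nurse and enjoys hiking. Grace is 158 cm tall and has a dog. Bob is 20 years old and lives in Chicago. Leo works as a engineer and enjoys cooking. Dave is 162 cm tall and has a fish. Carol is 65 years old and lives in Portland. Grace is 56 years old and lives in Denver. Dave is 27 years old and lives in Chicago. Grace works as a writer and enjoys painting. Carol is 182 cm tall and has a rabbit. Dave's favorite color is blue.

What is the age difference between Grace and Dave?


|56 - 27| = 29

29
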